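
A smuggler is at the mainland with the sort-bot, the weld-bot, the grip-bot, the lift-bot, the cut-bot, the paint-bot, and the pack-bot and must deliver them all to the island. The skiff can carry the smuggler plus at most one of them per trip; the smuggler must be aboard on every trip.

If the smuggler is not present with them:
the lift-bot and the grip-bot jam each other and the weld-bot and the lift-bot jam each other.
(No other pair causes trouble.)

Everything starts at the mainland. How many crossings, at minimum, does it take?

15

Counting alone: the smuggler can take at most 1 across per trip to the island, so moving all 7 needs at least 7 loaded trips out, with a return between consecutive ones — at least 13 crossings.
The safety rule pushes this higher. Following every safe sequence of crossings, the most of the 7 that can be at the island as the skiff arrives there on crossing 13 is 6 — never all 7.
So no plan with fewer than 15 crossings exists, and this one achieves 15:
1. Smuggler goes to the island with the lift-bot.
2. Smuggler goes back to the mainland alone.
3. Smuggler goes to the island with the sort-bot.
4. Smuggler goes back to the mainland alone.
5. Smuggler goes to the island with the weld-bot.
6. Smuggler goes back to the mainland with the lift-bot.
7. Smuggler goes to the island with the grip-bot.
8. Smuggler goes back to the mainland alone.
9. Smuggler goes to the island with the cut-bot.
10. Smuggler goes back to the mainland alone.
11. Smuggler goes to the island with the paint-bot.
12. Smuggler goes back to the mainland alone.
13. Smuggler goes to the island with the pack-bot.
14. Smuggler goes back to the mainland alone.
15. Smuggler goes to the island with the lift-bot.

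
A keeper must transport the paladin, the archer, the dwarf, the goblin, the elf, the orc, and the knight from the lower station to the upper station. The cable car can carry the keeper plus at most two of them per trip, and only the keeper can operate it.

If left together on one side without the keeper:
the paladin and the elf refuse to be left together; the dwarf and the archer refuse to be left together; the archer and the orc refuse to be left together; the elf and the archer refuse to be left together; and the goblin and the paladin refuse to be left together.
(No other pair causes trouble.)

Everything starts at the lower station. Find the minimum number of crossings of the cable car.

9

Counting alone: the keeper can take at most 2 across per trip to the upper station, so moving all 7 needs at least 4 loaded trips out, with a return between consecutive ones — at least 7 crossings.
The safety rule pushes this higher. Following every safe sequence of crossings, the most of the 7 that can be at the upper station as the cable car arrives there on crossing 7 is 6 — never all 7.
So no plan with fewer than 9 crossings exists, and this one achieves 9:
1. Keeper goes to the upper station with the archer and the paladin.
2. Keeper goes back to the lower station alone.
3. Keeper goes to the upper station with the dwarf.
4. Keeper goes back to the lower station with the archer.
5. Keeper goes to the upper station with the elf and the orc.
6. Keeper goes back to the lower station with the paladin.
7. Keeper goes to the upper station with the goblin and the knight.
8. Keeper goes back to the lower station alone.
9. Keeper goes to the upper station with the archer and the paladin.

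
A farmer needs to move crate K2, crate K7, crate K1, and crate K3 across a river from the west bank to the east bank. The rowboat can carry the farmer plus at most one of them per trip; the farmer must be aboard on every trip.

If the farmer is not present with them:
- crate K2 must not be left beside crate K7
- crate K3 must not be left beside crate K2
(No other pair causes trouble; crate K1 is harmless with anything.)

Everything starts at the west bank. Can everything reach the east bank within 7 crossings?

No

Counting alone: the farmer can take at most 1 across per trip to the east bank, so moving all 4 needs at least 4 loaded trips out, with a return between consecutive ones — at least 7 crossings.
The safety rule pushes this higher. Following every safe sequence of crossings, the most of the 4 that can be at the east bank as the rowboat arrives there on crossing 7 is 3 — never all 4.
So the move cannot be finished within 7 crossings. (The shortest complete plan takes 9:)
1. Farmer goes to the east bank with crate K2.  [the west bank: crate K1, crate K3, crate K7 | the east bank: crate K2]
2. Farmer goes back to the west bank alone.  [the west bank: crate K1, crate K3, crate K7 | the east bank: crate K2]
3. Farmer goes to the east bank with crate K7.  [the west bank: crate K1, crate K3 | the east bank: crate K2, crate K7]
4. Farmer goes back to the west bank with crate K2.  [the west bank: crate K1, crate K2, crate K3 | the east bank: crate K7]
5. Farmer goes to the east bank with crate K3.  [the west bank: crate K1, crate K2 | the east bank: crate K3, crate K7]
6. Farmer goes back to the west bank alone.  [the west bank: crate K1, crate K2 | the east bank: crate K3, crate K7]
7. Farmer goes to the east bank with crate K1.  [the west bank: crate K2 | the east bank: crate K1, crate K3, crate K7]
8. Farmer goes back to the west bank alone.  [the west bank: crate K2 | the east bank: crate K1, crate K3, crate K7]
9. Farmer goes to the east bank with crate K2.  [the west bank: — | the east bank: crate K1, crate K2, crate K3, crate K7]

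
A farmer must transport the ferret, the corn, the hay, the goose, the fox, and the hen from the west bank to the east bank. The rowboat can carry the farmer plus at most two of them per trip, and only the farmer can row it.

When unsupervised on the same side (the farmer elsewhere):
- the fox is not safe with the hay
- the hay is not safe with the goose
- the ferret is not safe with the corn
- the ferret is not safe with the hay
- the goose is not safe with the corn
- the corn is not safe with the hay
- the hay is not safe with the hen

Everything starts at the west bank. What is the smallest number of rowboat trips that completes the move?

9

Counting alone: the farmer can take at most 2 across per trip to the east bank, so moving all 6 needs at least 3 loaded trips out, with a return between consecutive ones — at least 5 crossings.
The safety rule pushes this higher. Following every safe sequence of crossings, the most of the 6 that can be at the east bank as the rowboat arrives there on crossings 5, 7 is 4, 5 respectively — never all 6.
So no plan with fewer than 9 crossings exists, and this one achieves 9:
1. Farmer goes to the east bank with the corn and the hay.  [the west bank: the ferret, the fox, the goose, the hen | the east bank: the corn, the hay]
2. Farmer goes back to the west bank with the corn.  [the west bank: the corn, the ferret, the fox, the goose, the hen | the east bank: the hay]
3. Farmer goes to the east bank with the ferret and the goose.  [the west bank: the corn, the fox, the hen | the east bank: the ferret, the goose, the hay]
4. Farmer goes back to the west bank with the hay.  [the west bank: the corn, the fox, the hay, the hen | the east bank: the ferret, the goose]
5. Farmer goes to the east bank with the fox and the hay.  [the west bank: the corn, the hen | the east bank: the ferret, the fox, the goose, the hay]
6. Farmer goes back to the west bank with the hay.  [the west bank: the corn, the hay, the hen | the east bank: the ferret, the fox, the goose]
7. Farmer goes to the east bank with the corn and the hen.  [the west bank: the hay | the east bank: the corn, the ferret, the fox, the goose, the hen]
8. Farmer goes back to the west bank with the corn.  [the west bank: the corn, the hay | the east bank: the ferret, the fox, the goose, the hen]
9. Farmer goes to the east bank with the corn and the hay.  [the west bank: — | the east bank: the corn, the ferret, the fox, the goose, the hay, the hen]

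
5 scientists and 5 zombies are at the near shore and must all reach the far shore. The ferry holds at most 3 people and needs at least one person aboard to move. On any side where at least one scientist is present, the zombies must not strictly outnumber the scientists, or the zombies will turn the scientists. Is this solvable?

Yes

1. 2 zombies → the far shore.  (the near shore: 5S 3Z; the far shore: 0S 2Z)
2. 1 zombie ← the near shore.  (the near shore: 5S 4Z; the far shore: 0S 1Z)
3. 3 zombies → the far shore.  (the near shore: 5S 1Z; the far shore: 0S 4Z)
4. 1 zombie ← the near shore.  (the near shore: 5S 2Z; the far shore: 0S 3Z)
5. 3 scientists → the far shore.  (the near shore: 2S 2Z; the far shore: 3S 3Z)
6. 1 scientist and 1 zombie ← the near shore.  (the near shore: 3S 3Z; the far shore: 2S 2Z)
7. 3 scientists → the far shore.  (the near shore: 0S 3Z; the far shore: 5S 2Z)
8. 1 zombie ← the near shore.  (the near shore: 0S 4Z; the far shore: 5S 1Z)
9. 2 zombies → the far shore.  (the near shore: 0S 2Z; the far shore: 5S 3Z)
10. 1 zombie ← the near shore.  (the near shore: 0S 3Z; the far shore: 5S 2Z)
11. 3 zombies → the far shore.  (the near shore: 0S 0Z; the far shore: 5S 5Z)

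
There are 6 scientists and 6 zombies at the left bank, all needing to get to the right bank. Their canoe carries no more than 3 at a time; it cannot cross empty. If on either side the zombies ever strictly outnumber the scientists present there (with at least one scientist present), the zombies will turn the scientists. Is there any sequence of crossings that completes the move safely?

Following every safe sequence of crossings from the start, the most of the 12 that can be at the right bank as the canoe arrives there on crossings 1, 3, 5 is 3, 5, 6 respectively; the best ever achieved is 6 of 12.
From crossing 7 on, no configuration arises that was not already reachable earlier: only 17 distinct safe configurations (who is on which side, and where the canoe is) can ever be reached, none of them has everyone across, and every continuation just revisits them. They are: 0 scientists + 0 zombies across (canoe back at the start); 0 scientists + 1 zombie across (canoe there); 0 scientists + 1 zombie across (canoe back at the start); 0 scientists + 2 zombies across (canoe there); 0 scientists + 2 zombies across (canoe back at the start); 0 scientists + 3 zombies across (canoe there); 0 scientists + 3 zombies across (canoe back at the start); 0 scientists + 4 zombies across (canoe there); 0 scientists + 4 zombies across (canoe back at the start); 0 scientists + 5 zombies across (canoe there); 0 scientists + 5 zombies across (canoe back at the start); 0 scientists + 6 zombies across (canoe there); 1 scientist + 1 zombie across (canoe there); 1 scientist + 1 zombie across (canoe back at the start); 2 scientists + 2 zombies across (canoe there); 2 scientists + 2 zombies across (canoe back at the start); 3 scientists + 3 zombies across (canoe there). So no valid plan exists.

No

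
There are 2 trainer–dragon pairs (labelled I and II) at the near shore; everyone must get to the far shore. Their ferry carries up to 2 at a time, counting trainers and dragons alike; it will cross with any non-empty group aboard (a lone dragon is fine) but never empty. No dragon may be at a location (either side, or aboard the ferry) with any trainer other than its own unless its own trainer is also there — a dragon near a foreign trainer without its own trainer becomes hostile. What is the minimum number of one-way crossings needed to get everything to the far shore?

Counting alone: each trip to the far shore takes at most 2 across and each return brings at least 1 back, so after t trips out (and t−1 returns) at most 2t − (t−1) of the 4 are across; that first reaches 4 at t = 3, so at least 5 crossings are needed.
The plan below uses exactly 5 crossings, so it is optimal:
1. dragon I and trainer I cross → the far shore.
2. trainer I crosses ← the near shore.
3. trainer I and trainer II cross → the far shore.
4. trainer II crosses ← the near shore.
5. dragon II and trainer II cross → the far shore.

5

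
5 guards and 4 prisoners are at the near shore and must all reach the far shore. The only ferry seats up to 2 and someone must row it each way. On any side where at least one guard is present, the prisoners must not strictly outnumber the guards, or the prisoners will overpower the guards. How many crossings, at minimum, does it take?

15

Counting alone: each trip to the far shore takes at most 2 across and each return brings at least 1 back, so after t trips out (and t−1 returns) at most 2t − (t−1) of the 9 are across; that first reaches 9 at t = 8, so at least 15 crossings are needed.
The plan below uses exactly 15 crossings, so it is optimal:
1. 2 prisoners → the far shore.  (the near shore: 5G 2P; the far shore: 0G 2P)
2. 1 prisoner ← the near shore.  (the near shore: 5G 3P; the far shore: 0G 1P)
3. 2 prisoners → the far shore.  (the near shore: 5G 1P; the far shore: 0G 3P)
4. 1 prisoner ← the near shore.  (the near shore: 5G 2P; the far shore: 0G 2P)
5. 2 guards → the far shore.  (the near shore: 3G 2P; the far shore: 2G 2P)
6. 1 prisoner ← the near shore.  (the near shore: 3G 3P; the far shore: 2G 1P)
7. 1 guard and 1 prisoner → the far shore.  (the near shore: 2G 2P; the far shore: 3G 2P)
8. 1 guard ← the near shore.  (the near shore: 3G 2P; the far shore: 2G 2P)
9. 1 guard and 1 prisoner → the far shore.  (the near shore: 2G 1P; the far shore: 3G 3P)
10. 1 prisoner ← the near shore.  (the near shore: 2G 2P; the far shore: 3G 2P)
11. 1 guard and 1 prisoner → the far shore.  (the near shore: 1G 1P; the far shore: 4G 3P)
12. 1 guard ← the near shore.  (the near shore: 2G 1P; the far shore: 3G 3P)
13. 1 guard and 1 prisoner → the far shore.  (the near shore: 1G 0P; the far shore: 4G 4P)
14. 1 prisoner ← the near shore.  (the near shore: 1G 1P; the far shore: 4G 3P)
15. 1 guard and 1 prisoner → the far shore.  (the near shore: 0G 0P; the far shore: 5G 4P)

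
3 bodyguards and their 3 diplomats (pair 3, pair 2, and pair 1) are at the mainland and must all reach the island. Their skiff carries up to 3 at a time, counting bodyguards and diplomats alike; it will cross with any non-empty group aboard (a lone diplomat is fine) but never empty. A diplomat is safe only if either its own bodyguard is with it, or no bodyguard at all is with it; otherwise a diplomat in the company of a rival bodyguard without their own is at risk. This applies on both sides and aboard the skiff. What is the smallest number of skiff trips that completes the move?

Counting alone: each trip to the island takes at most 3 across and each return brings at least 1 back, so after t trips out (and t−1 returns) at most 3t − (t−1) of the 6 are across; that first reaches 6 at t = 3, so at least 5 crossings are needed.
The plan below uses exactly 5 crossings, so it is optimal:
1. bodyguard 3 and diplomat 3 cross → the island.
2. bodyguard 3 crosses ← the mainland.
3. bodyguard 1, bodyguard 2, and bodyguard 3 cross → the island.
4. diplomat 3 crosses ← the mainland.
5. diplomat 1, diplomat 2, and diplomat 3 cross → the island.

5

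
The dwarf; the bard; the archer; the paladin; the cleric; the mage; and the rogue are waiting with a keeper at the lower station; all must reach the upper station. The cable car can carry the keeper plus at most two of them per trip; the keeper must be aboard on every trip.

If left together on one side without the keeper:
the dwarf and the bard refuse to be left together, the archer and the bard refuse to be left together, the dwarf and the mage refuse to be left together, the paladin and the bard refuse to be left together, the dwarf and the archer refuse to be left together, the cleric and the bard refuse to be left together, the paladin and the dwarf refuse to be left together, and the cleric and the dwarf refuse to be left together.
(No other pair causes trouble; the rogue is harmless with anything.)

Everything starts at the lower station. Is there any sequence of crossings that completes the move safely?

Following every safe sequence of crossings from the start, the most of the 7 that can be at the upper station as the cable car arrives there on crossings 1, 3, 5, 7 is 2, 3, 4, 5 respectively; the best ever achieved is 5 of 7.
From crossing 9 on, no configuration arises that was not already reachable earlier: only 38 distinct safe configurations (who is on which side, and where the cable car is) can ever be reached, none of them has everyone across, and every continuation just revisits them. So no valid plan exists.

No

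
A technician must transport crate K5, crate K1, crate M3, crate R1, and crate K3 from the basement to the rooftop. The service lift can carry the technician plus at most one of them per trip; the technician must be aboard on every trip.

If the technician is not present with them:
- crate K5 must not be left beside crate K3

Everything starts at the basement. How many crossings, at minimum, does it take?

Counting alone: the technician can take at most 1 across per trip to the rooftop, so moving all 5 needs at least 5 loaded trips out, with a return between consecutive ones — at least 9 crossings.
The plan below uses exactly 9 crossings, so it is optimal:
1. Technician goes to the rooftop with crate K5.  [the basement: crate K1, crate K3, crate M3, crate R1 | the rooftop: crate K5]
2. Technician goes back to the basement alone.  [the basement: crate K1, crate K3, crate M3, crate R1 | the rooftop: crate K5]
3. Technician goes to the rooftop with crate K1.  [the basement: crate K3, crate M3, crate R1 | the rooftop: crate K1, crate K5]
4. Technician goes back to the basement alone.  [the basement: crate K3, crate M3, crate R1 | the rooftop: crate K1, crate K5]
5. Technician goes to the rooftop with crate M3.  [the basement: crate K3, crate R1 | the rooftop: crate K1, crate K5, crate M3]
6. Technician goes back to the basement alone.  [the basement: crate K3, crate R1 | the rooftop: crate K1, crate K5, crate M3]
7. Technician goes to the rooftop with crate R1.  [the basement: crate K3 | the rooftop: crate K1, crate K5, crate M3, crate R1]
8. Technician goes back to the basement alone.  [the basement: crate K3 | the rooftop: crate K1, crate K5, crate M3, crate R1]
9. Technician goes to the rooftop with crate K3.  [the basement: — | the rooftop: crate K1, crate K3, crate K5, crate M3, crate R1]

9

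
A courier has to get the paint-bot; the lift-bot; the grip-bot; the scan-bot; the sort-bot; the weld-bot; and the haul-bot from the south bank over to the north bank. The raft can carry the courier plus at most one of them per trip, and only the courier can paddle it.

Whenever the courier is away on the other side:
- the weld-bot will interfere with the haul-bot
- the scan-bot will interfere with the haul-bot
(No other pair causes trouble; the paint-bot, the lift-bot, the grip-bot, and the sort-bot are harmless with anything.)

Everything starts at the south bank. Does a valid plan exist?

1. Courier goes to the north bank with the haul-bot.  [the south bank: the grip-bot, the lift-bot, the paint-bot, the scan-bot, the sort-bot, the weld-bot | the north bank: the haul-bot]
2. Courier goes back to the south bank alone.  [the south bank: the grip-bot, the lift-bot, the paint-bot, the scan-bot, the sort-bot, the weld-bot | the north bank: the haul-bot]
3. Courier goes to the north bank with the paint-bot.  [the south bank: the grip-bot, the lift-bot, the scan-bot, the sort-bot, the weld-bot | the north bank: the haul-bot, the paint-bot]
4. Courier goes back to the south bank alone.  [the south bank: the grip-bot, the lift-bot, the scan-bot, the sort-bot, the weld-bot | the north bank: the haul-bot, the paint-bot]
5. Courier goes to the north bank with the lift-bot.  [the south bank: the grip-bot, the scan-bot, the sort-bot, the weld-bot | the north bank: the haul-bot, the lift-bot, the paint-bot]
6. Courier goes back to the south bank alone.  [the south bank: the grip-bot, the scan-bot, the sort-bot, the weld-bot | the north bank: the haul-bot, the lift-bot, the paint-bot]
7. Courier goes to the north bank with the grip-bot.  [the south bank: the scan-bot, the sort-bot, the weld-bot | the north bank: the grip-bot, the haul-bot, the lift-bot, the paint-bot]
8. Courier goes back to the south bank alone.  [the south bank: the scan-bot, the sort-bot, the weld-bot | the north bank: the grip-bot, the haul-bot, the lift-bot, the paint-bot]
9. Courier goes to the north bank with the scan-bot.  [the south bank: the sort-bot, the weld-bot | the north bank: the grip-bot, the haul-bot, the lift-bot, the paint-bot, the scan-bot]
10. Courier goes back to the south bank with the haul-bot.  [the south bank: the haul-bot, the sort-bot, the weld-bot | the north bank: the grip-bot, the lift-bot, the paint-bot, the scan-bot]
11. Courier goes to the north bank with the weld-bot.  [the south bank: the haul-bot, the sort-bot | the north bank: the grip-bot, the lift-bot, the paint-bot, the scan-bot, the weld-bot]
12. Courier goes back to the south bank alone.  [the south bank: the haul-bot, the sort-bot | the north bank: the grip-bot, the lift-bot, the paint-bot, the scan-bot, the weld-bot]
13. Courier goes to the north bank with the sort-bot.  [the south bank: the haul-bot | the north bank: the grip-bot, the lift-bot, the paint-bot, the scan-bot, the sort-bot, the weld-bot]
14. Courier goes back to the south bank alone.  [the south bank: the haul-bot | the north bank: the grip-bot, the lift-bot, the paint-bot, the scan-bot, the sort-bot, the weld-bot]
15. Courier goes to the north bank with the haul-bot.  [the south bank: — | the north bank: the grip-bot, the haul-bot, the lift-bot, the paint-bot, the scan-bot, the sort-bot, the weld-bot]

Yes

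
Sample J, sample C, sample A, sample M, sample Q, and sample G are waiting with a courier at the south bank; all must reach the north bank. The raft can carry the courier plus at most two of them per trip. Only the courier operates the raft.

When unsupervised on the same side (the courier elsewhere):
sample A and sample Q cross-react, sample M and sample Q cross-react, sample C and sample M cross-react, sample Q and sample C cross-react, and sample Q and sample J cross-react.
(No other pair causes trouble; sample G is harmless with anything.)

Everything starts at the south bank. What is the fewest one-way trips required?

Counting alone: the courier can take at most 2 across per trip to the north bank, so moving all 6 needs at least 3 loaded trips out, with a return between consecutive ones — at least 5 crossings.
The safety rule pushes this higher. Following every safe sequence of crossings, the most of the 6 that can be at the north bank as the raft arrives there on crossings 5, 7 is 4, 5 respectively — never all 6.
So no plan with fewer than 9 crossings exists, and this one achieves 9:
1. Courier goes to the north bank with sample C and sample Q.  [the south bank: sample A, sample G, sample J, sample M | the north bank: sample C, sample Q]
2. Courier goes back to the south bank with sample C.  [the south bank: sample A, sample C, sample G, sample J, sample M | the north bank: sample Q]
3. Courier goes to the north bank with sample C and sample J.  [the south bank: sample A, sample G, sample M | the north bank: sample C, sample J, sample Q]
4. Courier goes back to the south bank with sample Q.  [the south bank: sample A, sample G, sample M, sample Q | the north bank: sample C, sample J]
5. Courier goes to the north bank with sample A and sample M.  [the south bank: sample G, sample Q | the north bank: sample A, sample C, sample J, sample M]
6. Courier goes back to the south bank with sample C.  [the south bank: sample C, sample G, sample Q | the north bank: sample A, sample J, sample M]
7. Courier goes to the north bank with sample C and sample G.  [the south bank: sample Q | the north bank: sample A, sample C, sample G, sample J, sample M]
8. Courier goes back to the south bank with sample C.  [the south bank: sample C, sample Q | the north bank: sample A, sample G, sample J, sample M]
9. Courier goes to the north bank with sample C and sample Q.  [the south bank: — | the north bank: sample A, sample C, sample G, sample J, sample M, sample Q]

9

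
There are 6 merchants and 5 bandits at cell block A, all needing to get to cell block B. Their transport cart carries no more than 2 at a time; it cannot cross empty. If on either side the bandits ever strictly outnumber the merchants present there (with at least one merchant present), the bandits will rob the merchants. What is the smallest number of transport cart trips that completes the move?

Counting alone: each trip to cell block B takes at most 2 across and each return brings at least 1 back, so after t trips out (and t−1 returns) at most 2t − (t−1) of the 11 are across; that first reaches 11 at t = 10, so at least 19 crossings are needed.
The plan below uses exactly 19 crossings, so it is optimal:
1. 2 bandits → cell block B.  (cell block A: 6M 3B; cell block B: 0M 2B)
2. 1 bandit ← cell block A.  (cell block A: 6M 4B; cell block B: 0M 1B)
3. 2 bandits → cell block B.  (cell block A: 6M 2B; cell block B: 0M 3B)
4. 1 bandit ← cell block A.  (cell block A: 6M 3B; cell block B: 0M 2B)
5. 2 merchants → cell block B.  (cell block A: 4M 3B; cell block B: 2M 2B)
6. 1 bandit ← cell block A.  (cell block A: 4M 4B; cell block B: 2M 1B)
7. 1 merchant and 1 bandit → cell block B.  (cell block A: 3M 3B; cell block B: 3M 2B)
8. 1 merchant ← cell block A.  (cell block A: 4M 3B; cell block B: 2M 2B)
9. 1 merchant and 1 bandit → cell block B.  (cell block A: 3M 2B; cell block B: 3M 3B)
10. 1 bandit ← cell block A.  (cell block A: 3M 3B; cell block B: 3M 2B)
11. 1 merchant and 1 bandit → cell block B.  (cell block A: 2M 2B; cell block B: 4M 3B)
12. 1 merchant ← cell block A.  (cell block A: 3M 2B; cell block B: 3M 3B)
13. 1 merchant and 1 bandit → cell block B.  (cell block A: 2M 1B; cell block B: 4M 4B)
14. 1 bandit ← cell block A.  (cell block A: 2M 2B; cell block B: 4M 3B)
15. 1 merchant and 1 bandit → cell block B.  (cell block A: 1M 1B; cell block B: 5M 4B)
16. 1 merchant ← cell block A.  (cell block A: 2M 1B; cell block B: 4M 4B)
17. 1 merchant and 1 bandit → cell block B.  (cell block A: 1M 0B; cell block B: 5M 5B)
18. 1 bandit ← cell block A.  (cell block A: 1M 1B; cell block B: 5M 4B)
19. 1 merchant and 1 bandit → cell block B.  (cell block A: 0M 0B; cell block B: 6M 5B)

19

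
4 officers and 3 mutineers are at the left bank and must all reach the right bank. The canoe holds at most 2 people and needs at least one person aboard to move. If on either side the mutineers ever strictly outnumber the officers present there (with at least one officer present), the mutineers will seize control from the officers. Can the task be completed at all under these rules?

Yes

1. 2 mutineers → the right bank.  (the left bank: 4O 1M; the right bank: 0O 2M)
2. 1 mutineer ← the left bank.  (the left bank: 4O 2M; the right bank: 0O 1M)
3. 2 mutineers → the right bank.  (the left bank: 4O 0M; the right bank: 0O 3M)
4. 1 mutineer ← the left bank.  (the left bank: 4O 1M; the right bank: 0O 2M)
5. 2 officers → the right bank.  (the left bank: 2O 1M; the right bank: 2O 2M)
6. 1 mutineer ← the left bank.  (the left bank: 2O 2M; the right bank: 2O 1M)
7. 1 officer and 1 mutineer → the right bank.  (the left bank: 1O 1M; the right bank: 3O 2M)
8. 1 officer ← the left bank.  (the left bank: 2O 1M; the right bank: 2O 2M)
9. 1 officer and 1 mutineer → the right bank.  (the left bank: 1O 0M; the right bank: 3O 3M)
10. 1 mutineer ← the left bank.  (the left bank: 1O 1M; the right bank: 3O 2M)
11. 1 officer and 1 mutineer → the right bank.  (the left bank: 0O 0M; the right bank: 4O 3M)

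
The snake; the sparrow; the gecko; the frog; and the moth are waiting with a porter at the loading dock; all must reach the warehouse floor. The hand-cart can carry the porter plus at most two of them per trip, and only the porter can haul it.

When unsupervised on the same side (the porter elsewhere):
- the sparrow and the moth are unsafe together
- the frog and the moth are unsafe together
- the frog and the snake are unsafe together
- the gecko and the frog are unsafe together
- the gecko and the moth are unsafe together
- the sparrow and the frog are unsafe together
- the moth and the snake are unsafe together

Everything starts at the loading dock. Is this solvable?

Following every safe sequence of crossings from the start, the most of the 5 that can be at the warehouse floor as the hand-cart arrives there on crossings 1, 3 is 2, 3 respectively; the best ever achieved is 3 of 5.
From crossing 5 on, no configuration arises that was not already reachable earlier: only 10 distinct safe configurations (who is on which side, and where the hand-cart is) can ever be reached, none of them has everyone across, and every continuation just revisits them. So no valid plan exists.

No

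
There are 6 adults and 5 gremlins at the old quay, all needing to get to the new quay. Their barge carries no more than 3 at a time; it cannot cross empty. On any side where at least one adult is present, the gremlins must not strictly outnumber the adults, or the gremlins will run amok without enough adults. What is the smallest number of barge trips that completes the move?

Counting alone: each trip to the new quay takes at most 3 across and each return brings at least 1 back, so after t trips out (and t−1 returns) at most 3t − (t−1) of the 11 are across; that first reaches 11 at t = 5, so at least 9 crossings are needed.
The plan below uses exactly 9 crossings, so it is optimal:
1. 3 gremlins → the new quay.  (the old quay: 6A 2G; the new quay: 0A 3G)
2. 1 gremlin ← the old quay.  (the old quay: 6A 3G; the new quay: 0A 2G)
3. 3 adults → the new quay.  (the old quay: 3A 3G; the new quay: 3A 2G)
4. 1 adult ← the old quay.  (the old quay: 4A 3G; the new quay: 2A 2G)
5. 2 adults and 1 gremlin → the new quay.  (the old quay: 2A 2G; the new quay: 4A 3G)
6. 1 adult ← the old quay.  (the old quay: 3A 2G; the new quay: 3A 3G)
7. 2 adults and 1 gremlin → the new quay.  (the old quay: 1A 1G; the new quay: 5A 4G)
8. 1 adult ← the old quay.  (the old quay: 2A 1G; the new quay: 4A 4G)
9. 2 adults and 1 gremlin → the new quay.  (the old quay: 0A 0G; the new quay: 6A 5G)

9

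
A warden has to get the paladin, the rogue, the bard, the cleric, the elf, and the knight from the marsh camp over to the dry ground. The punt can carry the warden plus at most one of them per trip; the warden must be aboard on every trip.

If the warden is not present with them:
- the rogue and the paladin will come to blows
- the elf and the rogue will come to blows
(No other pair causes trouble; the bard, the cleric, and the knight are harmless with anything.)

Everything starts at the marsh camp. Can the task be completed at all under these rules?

Yes

1. Warden goes to the dry ground with the rogue.  [the marsh camp: the bard, the cleric, the elf, the knight, the paladin | the dry ground: the rogue]
2. Warden goes back to the marsh camp alone.  [the marsh camp: the bard, the cleric, the elf, the knight, the paladin | the dry ground: the rogue]
3. Warden goes to the dry ground with the paladin.  [the marsh camp: the bard, the cleric, the elf, the knight | the dry ground: the paladin, the rogue]
4. Warden goes back to the marsh camp with the rogue.  [the marsh camp: the bard, the cleric, the elf, the knight, the rogue | the dry ground: the paladin]
5. Warden goes to the dry ground with the elf.  [the marsh camp: the bard, the cleric, the knight, the rogue | the dry ground: the elf, the paladin]
6. Warden goes back to the marsh camp alone.  [the marsh camp: the bard, the cleric, the knight, the rogue | the dry ground: the elf, the paladin]
7. Warden goes to the dry ground with the bard.  [the marsh camp: the cleric, the knight, the rogue | the dry ground: the bard, the elf, the paladin]
8. Warden goes back to the marsh camp alone.  [the marsh camp: the cleric, the knight, the rogue | the dry ground: the bard, the elf, the paladin]
9. Warden goes to the dry ground with the cleric.  [the marsh camp: the knight, the rogue | the dry ground: the bard, the cleric, the elf, the paladin]
10. Warden goes back to the marsh camp alone.  [the marsh camp: the knight, the rogue | the dry ground: the bard, the cleric, the elf, the paladin]
11. Warden goes to the dry ground with the knight.  [the marsh camp: the rogue | the dry ground: the bard, the cleric, the elf, the knight, the paladin]
12. Warden goes back to the marsh camp alone.  [the marsh camp: the rogue | the dry ground: the bard, the cleric, the elf, the knight, the paladin]
13. Warden goes to the dry ground with the rogue.  [the marsh camp: — | the dry ground: the bard, the cleric, the elf, the knight, the paladin, the rogue]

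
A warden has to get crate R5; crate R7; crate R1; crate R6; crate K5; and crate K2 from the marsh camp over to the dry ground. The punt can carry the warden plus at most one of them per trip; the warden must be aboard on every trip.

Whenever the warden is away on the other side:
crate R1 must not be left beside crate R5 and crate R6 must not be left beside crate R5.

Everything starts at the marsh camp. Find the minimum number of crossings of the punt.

13

Counting alone: the warden can take at most 1 across per trip to the dry ground, so moving all 6 needs at least 6 loaded trips out, with a return between consecutive ones — at least 11 crossings.
The safety rule pushes this higher. Following every safe sequence of crossings, the most of the 6 that can be at the dry ground as the punt arrives there on crossing 11 is 5 — never all 6.
So no plan with fewer than 13 crossings exists, and this one achieves 13:
1. Warden goes to the dry ground with crate R5.
2. Warden goes back to the marsh camp alone.
3. Warden goes to the dry ground with crate R7.
4. Warden goes back to the marsh camp alone.
5. Warden goes to the dry ground with crate R1.
6. Warden goes back to the marsh camp with crate R5.
7. Warden goes to the dry ground with crate R6.
8. Warden goes back to the marsh camp alone.
9. Warden goes to the dry ground with crate K5.
10. Warden goes back to the marsh camp alone.
11. Warden goes to the dry ground with crate K2.
12. Warden goes back to the marsh camp alone.
13. Warden goes to the dry ground with crate R5.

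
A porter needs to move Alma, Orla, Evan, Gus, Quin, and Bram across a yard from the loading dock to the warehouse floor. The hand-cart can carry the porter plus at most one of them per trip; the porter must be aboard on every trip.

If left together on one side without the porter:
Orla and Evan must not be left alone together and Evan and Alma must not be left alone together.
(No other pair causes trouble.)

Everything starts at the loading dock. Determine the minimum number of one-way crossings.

13

Counting alone: the porter can take at most 1 across per trip to the warehouse floor, so moving all 6 needs at least 6 loaded trips out, with a return between consecutive ones — at least 11 crossings.
The safety rule pushes this higher. Following every safe sequence of crossings, the most of the 6 that can be at the warehouse floor as the hand-cart arrives there on crossing 11 is 5 — never all 6.
So no plan with fewer than 13 crossings exists, and this one achieves 13:
1. Porter goes to the warehouse floor with Evan.  [the loading dock: Alma, Bram, Gus, Orla, Quin | the warehouse floor: Evan]
2. Porter goes back to the loading dock alone.  [the loading dock: Alma, Bram, Gus, Orla, Quin | the warehouse floor: Evan]
3. Porter goes to the warehouse floor with Alma.  [the loading dock: Bram, Gus, Orla, Quin | the warehouse floor: Alma, Evan]
4. Porter goes back to the loading dock with Evan.  [the loading dock: Bram, Evan, Gus, Orla, Quin | the warehouse floor: Alma]
5. Porter goes to the warehouse floor with Orla.  [the loading dock: Bram, Evan, Gus, Quin | the warehouse floor: Alma, Orla]
6. Porter goes back to the loading dock alone.  [the loading dock: Bram, Evan, Gus, Quin | the warehouse floor: Alma, Orla]
7. Porter goes to the warehouse floor with Gus.  [the loading dock: Bram, Evan, Quin | the warehouse floor: Alma, Gus, Orla]
8. Porter goes back to the loading dock alone.  [the loading dock: Bram, Evan, Quin | the warehouse floor: Alma, Gus, Orla]
9. Porter goes to the warehouse floor with Quin.  [the loading dock: Bram, Evan | the warehouse floor: Alma, Gus, Orla, Quin]
10. Porter goes back to the loading dock alone.  [the loading dock: Bram, Evan | the warehouse floor: Alma, Gus, Orla, Quin]
11. Porter goes to the warehouse floor with Bram.  [the loading dock: Evan | the warehouse floor: Alma, Bram, Gus, Orla, Quin]
12. Porter goes back to the loading dock alone.  [the loading dock: Evan | the warehouse floor: Alma, Bram, Gus, Orla, Quin]
13. Porter goes to the warehouse floor with Evan.  [the loading dock: — | the warehouse floor: Alma, Bram, Evan, Gus, Orla, Quin]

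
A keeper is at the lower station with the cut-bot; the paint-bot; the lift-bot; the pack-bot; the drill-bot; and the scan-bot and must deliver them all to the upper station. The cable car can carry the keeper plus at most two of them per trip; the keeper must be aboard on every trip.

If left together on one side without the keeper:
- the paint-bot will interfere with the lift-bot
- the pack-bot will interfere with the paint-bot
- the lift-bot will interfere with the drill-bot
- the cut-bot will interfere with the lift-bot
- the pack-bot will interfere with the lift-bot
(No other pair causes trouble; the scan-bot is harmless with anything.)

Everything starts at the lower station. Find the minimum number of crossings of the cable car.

Counting alone: the keeper can take at most 2 across per trip to the upper station, so moving all 6 needs at least 3 loaded trips out, with a return between consecutive ones — at least 5 crossings.
The safety rule pushes this higher. Following every safe sequence of crossings, the most of the 6 that can be at the upper station as the cable car arrives there on crossings 5, 7 is 4, 5 respectively — never all 6.
So no plan with fewer than 9 crossings exists, and this one achieves 9:
1. Keeper goes to the upper station with the lift-bot and the paint-bot.
2. Keeper goes back to the lower station with the paint-bot.
3. Keeper goes to the upper station with the cut-bot and the paint-bot.
4. Keeper goes back to the lower station with the lift-bot.
5. Keeper goes to the upper station with the drill-bot and the lift-bot.
6. Keeper goes back to the lower station with the lift-bot.
7. Keeper goes to the upper station with the lift-bot and the scan-bot.
8. Keeper goes back to the lower station with the lift-bot.
9. Keeper goes to the upper station with the lift-bot and the pack-bot.

9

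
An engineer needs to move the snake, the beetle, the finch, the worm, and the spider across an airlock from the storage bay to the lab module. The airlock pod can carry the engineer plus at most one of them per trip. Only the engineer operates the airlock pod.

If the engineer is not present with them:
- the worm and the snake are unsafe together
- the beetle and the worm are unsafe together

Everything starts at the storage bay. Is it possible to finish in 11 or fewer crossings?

Yes

Yes — this plan uses 11 crossings (≤ 11):
1. Engineer goes to the lab module with the worm.
2. Engineer goes back to the storage bay alone.
3. Engineer goes to the lab module with the snake.
4. Engineer goes back to the storage bay with the worm.
5. Engineer goes to the lab module with the beetle.
6. Engineer goes back to the storage bay alone.
7. Engineer goes to the lab module with the finch.
8. Engineer goes back to the storage bay alone.
9. Engineer goes to the lab module with the spider.
10. Engineer goes back to the storage bay alone.
11. Engineer goes to the lab module with the worm.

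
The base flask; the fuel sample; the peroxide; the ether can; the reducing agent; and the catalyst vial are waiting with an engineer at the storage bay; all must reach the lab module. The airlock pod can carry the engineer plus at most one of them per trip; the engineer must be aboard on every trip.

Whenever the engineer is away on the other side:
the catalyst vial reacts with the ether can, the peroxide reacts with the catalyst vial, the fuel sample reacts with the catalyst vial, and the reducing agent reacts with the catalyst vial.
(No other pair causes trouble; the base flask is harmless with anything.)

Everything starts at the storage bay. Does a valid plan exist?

Following every safe sequence of crossings from the start, the most of the 6 that can be at the lab module as the airlock pod arrives there on crossings 1, 3, 5 is 1, 2, 3 respectively; the best ever achieved is 3 of 6.
From crossing 7 on, no configuration arises that was not already reachable earlier: only 22 distinct safe configurations (who is on which side, and where the airlock pod is) can ever be reached, none of them has everyone across, and every continuation just revisits them. So no valid plan exists.

No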